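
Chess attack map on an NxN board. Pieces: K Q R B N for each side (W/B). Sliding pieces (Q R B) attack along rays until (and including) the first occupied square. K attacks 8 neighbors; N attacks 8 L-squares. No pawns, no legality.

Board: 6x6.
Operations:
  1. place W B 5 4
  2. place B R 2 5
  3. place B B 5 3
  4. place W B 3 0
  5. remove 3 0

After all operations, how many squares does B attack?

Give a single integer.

Answer: 13

Derivation:
Op 1: place WB@(5,4)
Op 2: place BR@(2,5)
Op 3: place BB@(5,3)
Op 4: place WB@(3,0)
Op 5: remove (3,0)
Per-piece attacks for B:
  BR@(2,5): attacks (2,4) (2,3) (2,2) (2,1) (2,0) (3,5) (4,5) (5,5) (1,5) (0,5)
  BB@(5,3): attacks (4,4) (3,5) (4,2) (3,1) (2,0)
Union (13 distinct): (0,5) (1,5) (2,0) (2,1) (2,2) (2,3) (2,4) (3,1) (3,5) (4,2) (4,4) (4,5) (5,5)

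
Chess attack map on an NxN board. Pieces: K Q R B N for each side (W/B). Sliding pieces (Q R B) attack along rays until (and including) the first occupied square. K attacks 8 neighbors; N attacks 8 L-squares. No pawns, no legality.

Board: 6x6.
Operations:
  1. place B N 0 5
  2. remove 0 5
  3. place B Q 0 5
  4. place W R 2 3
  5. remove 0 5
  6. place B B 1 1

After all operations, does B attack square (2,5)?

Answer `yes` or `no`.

Op 1: place BN@(0,5)
Op 2: remove (0,5)
Op 3: place BQ@(0,5)
Op 4: place WR@(2,3)
Op 5: remove (0,5)
Op 6: place BB@(1,1)
Per-piece attacks for B:
  BB@(1,1): attacks (2,2) (3,3) (4,4) (5,5) (2,0) (0,2) (0,0)
B attacks (2,5): no

Answer: no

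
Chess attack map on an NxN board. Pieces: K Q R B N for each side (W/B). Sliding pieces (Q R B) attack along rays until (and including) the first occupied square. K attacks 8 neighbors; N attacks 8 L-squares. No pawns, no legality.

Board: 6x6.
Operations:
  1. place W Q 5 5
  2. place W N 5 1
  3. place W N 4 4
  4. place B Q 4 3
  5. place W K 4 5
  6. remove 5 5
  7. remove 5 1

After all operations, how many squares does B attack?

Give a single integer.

Op 1: place WQ@(5,5)
Op 2: place WN@(5,1)
Op 3: place WN@(4,4)
Op 4: place BQ@(4,3)
Op 5: place WK@(4,5)
Op 6: remove (5,5)
Op 7: remove (5,1)
Per-piece attacks for B:
  BQ@(4,3): attacks (4,4) (4,2) (4,1) (4,0) (5,3) (3,3) (2,3) (1,3) (0,3) (5,4) (5,2) (3,4) (2,5) (3,2) (2,1) (1,0) [ray(0,1) blocked at (4,4)]
Union (16 distinct): (0,3) (1,0) (1,3) (2,1) (2,3) (2,5) (3,2) (3,3) (3,4) (4,0) (4,1) (4,2) (4,4) (5,2) (5,3) (5,4)

Answer: 16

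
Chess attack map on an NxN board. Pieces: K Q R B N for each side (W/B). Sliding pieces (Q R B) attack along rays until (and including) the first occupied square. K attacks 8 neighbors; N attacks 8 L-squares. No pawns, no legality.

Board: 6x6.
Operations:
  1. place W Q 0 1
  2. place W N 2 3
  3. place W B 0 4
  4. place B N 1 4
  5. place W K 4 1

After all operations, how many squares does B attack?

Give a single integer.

Answer: 4

Derivation:
Op 1: place WQ@(0,1)
Op 2: place WN@(2,3)
Op 3: place WB@(0,4)
Op 4: place BN@(1,4)
Op 5: place WK@(4,1)
Per-piece attacks for B:
  BN@(1,4): attacks (3,5) (2,2) (3,3) (0,2)
Union (4 distinct): (0,2) (2,2) (3,3) (3,5)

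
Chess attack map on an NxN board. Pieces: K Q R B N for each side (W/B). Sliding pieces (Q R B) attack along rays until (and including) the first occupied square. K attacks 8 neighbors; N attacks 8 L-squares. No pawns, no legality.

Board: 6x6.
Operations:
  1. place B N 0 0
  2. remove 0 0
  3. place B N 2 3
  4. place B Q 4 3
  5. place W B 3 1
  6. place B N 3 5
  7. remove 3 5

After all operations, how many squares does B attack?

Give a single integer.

Op 1: place BN@(0,0)
Op 2: remove (0,0)
Op 3: place BN@(2,3)
Op 4: place BQ@(4,3)
Op 5: place WB@(3,1)
Op 6: place BN@(3,5)
Op 7: remove (3,5)
Per-piece attacks for B:
  BN@(2,3): attacks (3,5) (4,4) (1,5) (0,4) (3,1) (4,2) (1,1) (0,2)
  BQ@(4,3): attacks (4,4) (4,5) (4,2) (4,1) (4,0) (5,3) (3,3) (2,3) (5,4) (5,2) (3,4) (2,5) (3,2) (2,1) (1,0) [ray(-1,0) blocked at (2,3)]
Union (21 distinct): (0,2) (0,4) (1,0) (1,1) (1,5) (2,1) (2,3) (2,5) (3,1) (3,2) (3,3) (3,4) (3,5) (4,0) (4,1) (4,2) (4,4) (4,5) (5,2) (5,3) (5,4)

Answer: 21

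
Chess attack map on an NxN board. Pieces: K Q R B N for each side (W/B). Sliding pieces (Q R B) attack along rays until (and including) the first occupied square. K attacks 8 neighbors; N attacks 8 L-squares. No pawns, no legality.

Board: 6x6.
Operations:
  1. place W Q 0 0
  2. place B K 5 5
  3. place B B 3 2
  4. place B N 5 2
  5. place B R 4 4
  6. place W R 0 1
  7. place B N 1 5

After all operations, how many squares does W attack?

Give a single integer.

Op 1: place WQ@(0,0)
Op 2: place BK@(5,5)
Op 3: place BB@(3,2)
Op 4: place BN@(5,2)
Op 5: place BR@(4,4)
Op 6: place WR@(0,1)
Op 7: place BN@(1,5)
Per-piece attacks for W:
  WQ@(0,0): attacks (0,1) (1,0) (2,0) (3,0) (4,0) (5,0) (1,1) (2,2) (3,3) (4,4) [ray(0,1) blocked at (0,1); ray(1,1) blocked at (4,4)]
  WR@(0,1): attacks (0,2) (0,3) (0,4) (0,5) (0,0) (1,1) (2,1) (3,1) (4,1) (5,1) [ray(0,-1) blocked at (0,0)]
Union (19 distinct): (0,0) (0,1) (0,2) (0,3) (0,4) (0,5) (1,0) (1,1) (2,0) (2,1) (2,2) (3,0) (3,1) (3,3) (4,0) (4,1) (4,4) (5,0) (5,1)

Answer: 19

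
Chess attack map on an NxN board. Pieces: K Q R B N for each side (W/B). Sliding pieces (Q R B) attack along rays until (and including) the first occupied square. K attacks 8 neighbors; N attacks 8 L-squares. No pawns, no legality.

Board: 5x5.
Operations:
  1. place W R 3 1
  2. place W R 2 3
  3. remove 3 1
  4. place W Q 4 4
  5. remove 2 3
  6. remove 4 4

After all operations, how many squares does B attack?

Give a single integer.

Op 1: place WR@(3,1)
Op 2: place WR@(2,3)
Op 3: remove (3,1)
Op 4: place WQ@(4,4)
Op 5: remove (2,3)
Op 6: remove (4,4)
Per-piece attacks for B:
Union (0 distinct): (none)

Answer: 0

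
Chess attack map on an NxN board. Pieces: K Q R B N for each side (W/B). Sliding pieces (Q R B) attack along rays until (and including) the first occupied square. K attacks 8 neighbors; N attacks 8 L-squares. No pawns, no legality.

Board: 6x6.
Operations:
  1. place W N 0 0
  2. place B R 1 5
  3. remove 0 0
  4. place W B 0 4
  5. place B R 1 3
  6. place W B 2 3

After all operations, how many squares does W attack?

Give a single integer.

Op 1: place WN@(0,0)
Op 2: place BR@(1,5)
Op 3: remove (0,0)
Op 4: place WB@(0,4)
Op 5: place BR@(1,3)
Op 6: place WB@(2,3)
Per-piece attacks for W:
  WB@(0,4): attacks (1,5) (1,3) [ray(1,1) blocked at (1,5); ray(1,-1) blocked at (1,3)]
  WB@(2,3): attacks (3,4) (4,5) (3,2) (4,1) (5,0) (1,4) (0,5) (1,2) (0,1)
Union (11 distinct): (0,1) (0,5) (1,2) (1,3) (1,4) (1,5) (3,2) (3,4) (4,1) (4,5) (5,0)

Answer: 11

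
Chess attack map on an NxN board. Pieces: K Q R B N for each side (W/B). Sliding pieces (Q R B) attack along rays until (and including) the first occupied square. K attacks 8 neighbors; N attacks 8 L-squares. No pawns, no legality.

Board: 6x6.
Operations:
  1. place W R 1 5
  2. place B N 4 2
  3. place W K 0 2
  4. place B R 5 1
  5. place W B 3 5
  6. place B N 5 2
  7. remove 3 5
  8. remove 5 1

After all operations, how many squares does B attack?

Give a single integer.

Answer: 10

Derivation:
Op 1: place WR@(1,5)
Op 2: place BN@(4,2)
Op 3: place WK@(0,2)
Op 4: place BR@(5,1)
Op 5: place WB@(3,5)
Op 6: place BN@(5,2)
Op 7: remove (3,5)
Op 8: remove (5,1)
Per-piece attacks for B:
  BN@(4,2): attacks (5,4) (3,4) (2,3) (5,0) (3,0) (2,1)
  BN@(5,2): attacks (4,4) (3,3) (4,0) (3,1)
Union (10 distinct): (2,1) (2,3) (3,0) (3,1) (3,3) (3,4) (4,0) (4,4) (5,0) (5,4)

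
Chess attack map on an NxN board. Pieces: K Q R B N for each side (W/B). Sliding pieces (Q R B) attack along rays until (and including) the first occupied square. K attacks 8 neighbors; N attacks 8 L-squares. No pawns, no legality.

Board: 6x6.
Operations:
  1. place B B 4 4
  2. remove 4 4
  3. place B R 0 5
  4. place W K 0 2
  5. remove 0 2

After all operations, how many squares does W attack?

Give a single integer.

Op 1: place BB@(4,4)
Op 2: remove (4,4)
Op 3: place BR@(0,5)
Op 4: place WK@(0,2)
Op 5: remove (0,2)
Per-piece attacks for W:
Union (0 distinct): (none)

Answer: 0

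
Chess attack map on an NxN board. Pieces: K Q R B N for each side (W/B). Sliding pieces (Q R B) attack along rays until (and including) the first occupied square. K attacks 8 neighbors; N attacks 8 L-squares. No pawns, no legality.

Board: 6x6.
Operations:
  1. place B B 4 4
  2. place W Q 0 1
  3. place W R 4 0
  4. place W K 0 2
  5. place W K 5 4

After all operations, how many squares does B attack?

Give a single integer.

Answer: 7

Derivation:
Op 1: place BB@(4,4)
Op 2: place WQ@(0,1)
Op 3: place WR@(4,0)
Op 4: place WK@(0,2)
Op 5: place WK@(5,4)
Per-piece attacks for B:
  BB@(4,4): attacks (5,5) (5,3) (3,5) (3,3) (2,2) (1,1) (0,0)
Union (7 distinct): (0,0) (1,1) (2,2) (3,3) (3,5) (5,3) (5,5)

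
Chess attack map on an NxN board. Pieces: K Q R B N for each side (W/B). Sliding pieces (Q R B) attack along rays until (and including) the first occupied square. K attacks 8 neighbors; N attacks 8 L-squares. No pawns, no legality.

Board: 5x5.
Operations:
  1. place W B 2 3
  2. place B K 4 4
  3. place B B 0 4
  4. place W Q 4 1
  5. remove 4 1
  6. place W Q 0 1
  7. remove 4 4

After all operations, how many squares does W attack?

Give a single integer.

Op 1: place WB@(2,3)
Op 2: place BK@(4,4)
Op 3: place BB@(0,4)
Op 4: place WQ@(4,1)
Op 5: remove (4,1)
Op 6: place WQ@(0,1)
Op 7: remove (4,4)
Per-piece attacks for W:
  WQ@(0,1): attacks (0,2) (0,3) (0,4) (0,0) (1,1) (2,1) (3,1) (4,1) (1,2) (2,3) (1,0) [ray(0,1) blocked at (0,4); ray(1,1) blocked at (2,3)]
  WB@(2,3): attacks (3,4) (3,2) (4,1) (1,4) (1,2) (0,1) [ray(-1,-1) blocked at (0,1)]
Union (15 distinct): (0,0) (0,1) (0,2) (0,3) (0,4) (1,0) (1,1) (1,2) (1,4) (2,1) (2,3) (3,1) (3,2) (3,4) (4,1)

Answer: 15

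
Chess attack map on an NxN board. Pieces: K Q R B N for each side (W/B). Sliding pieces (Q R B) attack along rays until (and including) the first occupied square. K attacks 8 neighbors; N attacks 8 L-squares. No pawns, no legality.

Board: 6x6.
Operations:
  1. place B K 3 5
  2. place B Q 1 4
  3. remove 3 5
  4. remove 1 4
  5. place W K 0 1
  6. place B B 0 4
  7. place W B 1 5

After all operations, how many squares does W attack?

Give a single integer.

Op 1: place BK@(3,5)
Op 2: place BQ@(1,4)
Op 3: remove (3,5)
Op 4: remove (1,4)
Op 5: place WK@(0,1)
Op 6: place BB@(0,4)
Op 7: place WB@(1,5)
Per-piece attacks for W:
  WK@(0,1): attacks (0,2) (0,0) (1,1) (1,2) (1,0)
  WB@(1,5): attacks (2,4) (3,3) (4,2) (5,1) (0,4) [ray(-1,-1) blocked at (0,4)]
Union (10 distinct): (0,0) (0,2) (0,4) (1,0) (1,1) (1,2) (2,4) (3,3) (4,2) (5,1)

Answer: 10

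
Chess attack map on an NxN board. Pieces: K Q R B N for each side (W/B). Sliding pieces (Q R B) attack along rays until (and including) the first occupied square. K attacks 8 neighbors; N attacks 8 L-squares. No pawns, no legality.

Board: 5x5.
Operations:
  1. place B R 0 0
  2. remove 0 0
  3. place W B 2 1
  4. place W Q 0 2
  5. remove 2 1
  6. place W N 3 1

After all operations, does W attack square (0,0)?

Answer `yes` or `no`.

Answer: yes

Derivation:
Op 1: place BR@(0,0)
Op 2: remove (0,0)
Op 3: place WB@(2,1)
Op 4: place WQ@(0,2)
Op 5: remove (2,1)
Op 6: place WN@(3,1)
Per-piece attacks for W:
  WQ@(0,2): attacks (0,3) (0,4) (0,1) (0,0) (1,2) (2,2) (3,2) (4,2) (1,3) (2,4) (1,1) (2,0)
  WN@(3,1): attacks (4,3) (2,3) (1,2) (1,0)
W attacks (0,0): yes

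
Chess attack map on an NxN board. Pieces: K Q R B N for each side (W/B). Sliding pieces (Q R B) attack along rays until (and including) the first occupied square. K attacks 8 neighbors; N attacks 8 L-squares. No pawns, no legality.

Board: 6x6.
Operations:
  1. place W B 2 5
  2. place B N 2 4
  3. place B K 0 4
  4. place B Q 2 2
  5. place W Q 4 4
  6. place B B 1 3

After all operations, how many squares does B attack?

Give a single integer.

Answer: 24

Derivation:
Op 1: place WB@(2,5)
Op 2: place BN@(2,4)
Op 3: place BK@(0,4)
Op 4: place BQ@(2,2)
Op 5: place WQ@(4,4)
Op 6: place BB@(1,3)
Per-piece attacks for B:
  BK@(0,4): attacks (0,5) (0,3) (1,4) (1,5) (1,3)
  BB@(1,3): attacks (2,4) (2,2) (0,4) (0,2) [ray(1,1) blocked at (2,4); ray(1,-1) blocked at (2,2); ray(-1,1) blocked at (0,4)]
  BQ@(2,2): attacks (2,3) (2,4) (2,1) (2,0) (3,2) (4,2) (5,2) (1,2) (0,2) (3,3) (4,4) (3,1) (4,0) (1,3) (1,1) (0,0) [ray(0,1) blocked at (2,4); ray(1,1) blocked at (4,4); ray(-1,1) blocked at (1,3)]
  BN@(2,4): attacks (4,5) (0,5) (3,2) (4,3) (1,2) (0,3)
Union (24 distinct): (0,0) (0,2) (0,3) (0,4) (0,5) (1,1) (1,2) (1,3) (1,4) (1,5) (2,0) (2,1) (2,2) (2,3) (2,4) (3,1) (3,2) (3,3) (4,0) (4,2) (4,3) (4,4) (4,5) (5,2)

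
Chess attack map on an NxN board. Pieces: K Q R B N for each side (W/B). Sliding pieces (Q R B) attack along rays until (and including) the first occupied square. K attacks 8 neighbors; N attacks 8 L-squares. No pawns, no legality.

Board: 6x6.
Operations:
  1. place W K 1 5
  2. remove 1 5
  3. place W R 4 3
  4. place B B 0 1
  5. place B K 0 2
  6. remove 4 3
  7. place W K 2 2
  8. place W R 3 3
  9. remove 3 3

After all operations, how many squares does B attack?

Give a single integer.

Op 1: place WK@(1,5)
Op 2: remove (1,5)
Op 3: place WR@(4,3)
Op 4: place BB@(0,1)
Op 5: place BK@(0,2)
Op 6: remove (4,3)
Op 7: place WK@(2,2)
Op 8: place WR@(3,3)
Op 9: remove (3,3)
Per-piece attacks for B:
  BB@(0,1): attacks (1,2) (2,3) (3,4) (4,5) (1,0)
  BK@(0,2): attacks (0,3) (0,1) (1,2) (1,3) (1,1)
Union (9 distinct): (0,1) (0,3) (1,0) (1,1) (1,2) (1,3) (2,3) (3,4) (4,5)

Answer: 9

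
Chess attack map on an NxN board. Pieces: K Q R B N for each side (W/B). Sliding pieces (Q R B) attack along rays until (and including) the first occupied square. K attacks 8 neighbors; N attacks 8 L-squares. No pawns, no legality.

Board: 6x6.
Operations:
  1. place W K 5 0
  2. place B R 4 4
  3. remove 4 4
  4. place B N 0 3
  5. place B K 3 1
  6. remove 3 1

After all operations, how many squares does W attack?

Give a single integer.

Op 1: place WK@(5,0)
Op 2: place BR@(4,4)
Op 3: remove (4,4)
Op 4: place BN@(0,3)
Op 5: place BK@(3,1)
Op 6: remove (3,1)
Per-piece attacks for W:
  WK@(5,0): attacks (5,1) (4,0) (4,1)
Union (3 distinct): (4,0) (4,1) (5,1)

Answer: 3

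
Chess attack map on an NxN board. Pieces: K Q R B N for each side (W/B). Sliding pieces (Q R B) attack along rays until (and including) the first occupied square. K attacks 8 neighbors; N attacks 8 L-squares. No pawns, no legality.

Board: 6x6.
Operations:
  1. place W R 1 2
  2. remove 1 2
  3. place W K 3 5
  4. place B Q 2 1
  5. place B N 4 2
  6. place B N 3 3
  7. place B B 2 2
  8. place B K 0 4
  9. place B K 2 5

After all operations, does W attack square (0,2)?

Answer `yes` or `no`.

Answer: no

Derivation:
Op 1: place WR@(1,2)
Op 2: remove (1,2)
Op 3: place WK@(3,5)
Op 4: place BQ@(2,1)
Op 5: place BN@(4,2)
Op 6: place BN@(3,3)
Op 7: place BB@(2,2)
Op 8: place BK@(0,4)
Op 9: place BK@(2,5)
Per-piece attacks for W:
  WK@(3,5): attacks (3,4) (4,5) (2,5) (4,4) (2,4)
W attacks (0,2): no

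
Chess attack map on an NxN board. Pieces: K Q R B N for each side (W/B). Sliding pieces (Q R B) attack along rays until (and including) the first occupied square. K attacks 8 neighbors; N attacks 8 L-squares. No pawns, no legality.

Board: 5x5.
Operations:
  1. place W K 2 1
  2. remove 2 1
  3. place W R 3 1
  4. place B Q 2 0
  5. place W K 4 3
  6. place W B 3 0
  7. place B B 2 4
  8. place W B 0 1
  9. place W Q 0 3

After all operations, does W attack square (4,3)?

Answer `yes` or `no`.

Answer: yes

Derivation:
Op 1: place WK@(2,1)
Op 2: remove (2,1)
Op 3: place WR@(3,1)
Op 4: place BQ@(2,0)
Op 5: place WK@(4,3)
Op 6: place WB@(3,0)
Op 7: place BB@(2,4)
Op 8: place WB@(0,1)
Op 9: place WQ@(0,3)
Per-piece attacks for W:
  WB@(0,1): attacks (1,2) (2,3) (3,4) (1,0)
  WQ@(0,3): attacks (0,4) (0,2) (0,1) (1,3) (2,3) (3,3) (4,3) (1,4) (1,2) (2,1) (3,0) [ray(0,-1) blocked at (0,1); ray(1,0) blocked at (4,3); ray(1,-1) blocked at (3,0)]
  WB@(3,0): attacks (4,1) (2,1) (1,2) (0,3) [ray(-1,1) blocked at (0,3)]
  WR@(3,1): attacks (3,2) (3,3) (3,4) (3,0) (4,1) (2,1) (1,1) (0,1) [ray(0,-1) blocked at (3,0); ray(-1,0) blocked at (0,1)]
  WK@(4,3): attacks (4,4) (4,2) (3,3) (3,4) (3,2)
W attacks (4,3): yes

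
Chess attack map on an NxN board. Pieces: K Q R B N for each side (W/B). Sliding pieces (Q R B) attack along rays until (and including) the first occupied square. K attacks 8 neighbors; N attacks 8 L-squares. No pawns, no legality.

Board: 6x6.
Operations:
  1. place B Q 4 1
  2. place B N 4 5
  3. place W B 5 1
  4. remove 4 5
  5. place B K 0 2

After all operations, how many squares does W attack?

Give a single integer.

Op 1: place BQ@(4,1)
Op 2: place BN@(4,5)
Op 3: place WB@(5,1)
Op 4: remove (4,5)
Op 5: place BK@(0,2)
Per-piece attacks for W:
  WB@(5,1): attacks (4,2) (3,3) (2,4) (1,5) (4,0)
Union (5 distinct): (1,5) (2,4) (3,3) (4,0) (4,2)

Answer: 5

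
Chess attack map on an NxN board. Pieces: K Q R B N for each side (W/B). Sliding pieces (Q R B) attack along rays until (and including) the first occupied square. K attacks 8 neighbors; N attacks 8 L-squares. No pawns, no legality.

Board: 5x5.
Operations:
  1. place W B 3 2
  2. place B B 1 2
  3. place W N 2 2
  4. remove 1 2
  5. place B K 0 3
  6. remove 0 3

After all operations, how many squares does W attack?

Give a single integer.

Answer: 10

Derivation:
Op 1: place WB@(3,2)
Op 2: place BB@(1,2)
Op 3: place WN@(2,2)
Op 4: remove (1,2)
Op 5: place BK@(0,3)
Op 6: remove (0,3)
Per-piece attacks for W:
  WN@(2,2): attacks (3,4) (4,3) (1,4) (0,3) (3,0) (4,1) (1,0) (0,1)
  WB@(3,2): attacks (4,3) (4,1) (2,3) (1,4) (2,1) (1,0)
Union (10 distinct): (0,1) (0,3) (1,0) (1,4) (2,1) (2,3) (3,0) (3,4) (4,1) (4,3)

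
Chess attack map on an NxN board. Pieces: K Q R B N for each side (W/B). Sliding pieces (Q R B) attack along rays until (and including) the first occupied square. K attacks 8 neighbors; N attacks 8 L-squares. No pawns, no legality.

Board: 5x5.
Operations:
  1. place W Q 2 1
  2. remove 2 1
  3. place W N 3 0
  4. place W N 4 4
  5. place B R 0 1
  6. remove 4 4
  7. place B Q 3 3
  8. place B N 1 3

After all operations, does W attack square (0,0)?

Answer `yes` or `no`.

Op 1: place WQ@(2,1)
Op 2: remove (2,1)
Op 3: place WN@(3,0)
Op 4: place WN@(4,4)
Op 5: place BR@(0,1)
Op 6: remove (4,4)
Op 7: place BQ@(3,3)
Op 8: place BN@(1,3)
Per-piece attacks for W:
  WN@(3,0): attacks (4,2) (2,2) (1,1)
W attacks (0,0): no

Answer: no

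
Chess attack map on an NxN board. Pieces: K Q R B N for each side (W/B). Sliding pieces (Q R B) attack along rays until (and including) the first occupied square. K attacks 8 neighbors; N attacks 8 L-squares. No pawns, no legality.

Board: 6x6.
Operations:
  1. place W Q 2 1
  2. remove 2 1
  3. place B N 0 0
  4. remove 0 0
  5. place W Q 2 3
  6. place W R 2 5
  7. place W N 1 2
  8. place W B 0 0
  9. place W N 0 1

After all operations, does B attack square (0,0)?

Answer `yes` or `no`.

Answer: no

Derivation:
Op 1: place WQ@(2,1)
Op 2: remove (2,1)
Op 3: place BN@(0,0)
Op 4: remove (0,0)
Op 5: place WQ@(2,3)
Op 6: place WR@(2,5)
Op 7: place WN@(1,2)
Op 8: place WB@(0,0)
Op 9: place WN@(0,1)
Per-piece attacks for B:
B attacks (0,0): no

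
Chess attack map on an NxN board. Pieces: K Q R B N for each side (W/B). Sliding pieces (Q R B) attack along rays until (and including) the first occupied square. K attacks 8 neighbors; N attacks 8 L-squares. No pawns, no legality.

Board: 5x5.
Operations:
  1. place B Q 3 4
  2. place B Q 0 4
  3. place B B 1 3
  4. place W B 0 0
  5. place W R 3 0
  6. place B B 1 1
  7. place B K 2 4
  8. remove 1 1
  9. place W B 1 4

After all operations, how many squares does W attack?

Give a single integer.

Op 1: place BQ@(3,4)
Op 2: place BQ@(0,4)
Op 3: place BB@(1,3)
Op 4: place WB@(0,0)
Op 5: place WR@(3,0)
Op 6: place BB@(1,1)
Op 7: place BK@(2,4)
Op 8: remove (1,1)
Op 9: place WB@(1,4)
Per-piece attacks for W:
  WB@(0,0): attacks (1,1) (2,2) (3,3) (4,4)
  WB@(1,4): attacks (2,3) (3,2) (4,1) (0,3)
  WR@(3,0): attacks (3,1) (3,2) (3,3) (3,4) (4,0) (2,0) (1,0) (0,0) [ray(0,1) blocked at (3,4); ray(-1,0) blocked at (0,0)]
Union (14 distinct): (0,0) (0,3) (1,0) (1,1) (2,0) (2,2) (2,3) (3,1) (3,2) (3,3) (3,4) (4,0) (4,1) (4,4)

Answer: 14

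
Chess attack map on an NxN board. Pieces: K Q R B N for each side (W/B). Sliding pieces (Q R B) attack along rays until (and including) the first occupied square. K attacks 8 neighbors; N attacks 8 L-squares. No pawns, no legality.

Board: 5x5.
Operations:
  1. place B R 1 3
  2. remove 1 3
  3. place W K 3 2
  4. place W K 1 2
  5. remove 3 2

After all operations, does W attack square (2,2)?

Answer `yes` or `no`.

Answer: yes

Derivation:
Op 1: place BR@(1,3)
Op 2: remove (1,3)
Op 3: place WK@(3,2)
Op 4: place WK@(1,2)
Op 5: remove (3,2)
Per-piece attacks for W:
  WK@(1,2): attacks (1,3) (1,1) (2,2) (0,2) (2,3) (2,1) (0,3) (0,1)
W attacks (2,2): yes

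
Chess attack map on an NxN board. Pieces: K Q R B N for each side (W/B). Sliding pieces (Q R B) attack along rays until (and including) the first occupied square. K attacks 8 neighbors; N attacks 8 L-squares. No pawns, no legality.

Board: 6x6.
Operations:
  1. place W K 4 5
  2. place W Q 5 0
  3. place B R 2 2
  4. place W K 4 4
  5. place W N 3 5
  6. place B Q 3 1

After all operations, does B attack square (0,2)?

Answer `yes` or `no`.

Answer: yes

Derivation:
Op 1: place WK@(4,5)
Op 2: place WQ@(5,0)
Op 3: place BR@(2,2)
Op 4: place WK@(4,4)
Op 5: place WN@(3,5)
Op 6: place BQ@(3,1)
Per-piece attacks for B:
  BR@(2,2): attacks (2,3) (2,4) (2,5) (2,1) (2,0) (3,2) (4,2) (5,2) (1,2) (0,2)
  BQ@(3,1): attacks (3,2) (3,3) (3,4) (3,5) (3,0) (4,1) (5,1) (2,1) (1,1) (0,1) (4,2) (5,3) (4,0) (2,2) (2,0) [ray(0,1) blocked at (3,5); ray(-1,1) blocked at (2,2)]
B attacks (0,2): yes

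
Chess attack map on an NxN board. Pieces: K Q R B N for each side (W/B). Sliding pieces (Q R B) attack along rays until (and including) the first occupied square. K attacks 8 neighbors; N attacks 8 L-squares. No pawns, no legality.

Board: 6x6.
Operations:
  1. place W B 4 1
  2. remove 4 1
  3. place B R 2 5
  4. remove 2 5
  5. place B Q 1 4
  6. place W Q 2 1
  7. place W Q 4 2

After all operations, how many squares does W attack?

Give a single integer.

Op 1: place WB@(4,1)
Op 2: remove (4,1)
Op 3: place BR@(2,5)
Op 4: remove (2,5)
Op 5: place BQ@(1,4)
Op 6: place WQ@(2,1)
Op 7: place WQ@(4,2)
Per-piece attacks for W:
  WQ@(2,1): attacks (2,2) (2,3) (2,4) (2,5) (2,0) (3,1) (4,1) (5,1) (1,1) (0,1) (3,2) (4,3) (5,4) (3,0) (1,2) (0,3) (1,0)
  WQ@(4,2): attacks (4,3) (4,4) (4,5) (4,1) (4,0) (5,2) (3,2) (2,2) (1,2) (0,2) (5,3) (5,1) (3,3) (2,4) (1,5) (3,1) (2,0)
Union (25 distinct): (0,1) (0,2) (0,3) (1,0) (1,1) (1,2) (1,5) (2,0) (2,2) (2,3) (2,4) (2,5) (3,0) (3,1) (3,2) (3,3) (4,0) (4,1) (4,3) (4,4) (4,5) (5,1) (5,2) (5,3) (5,4)

Answer: 25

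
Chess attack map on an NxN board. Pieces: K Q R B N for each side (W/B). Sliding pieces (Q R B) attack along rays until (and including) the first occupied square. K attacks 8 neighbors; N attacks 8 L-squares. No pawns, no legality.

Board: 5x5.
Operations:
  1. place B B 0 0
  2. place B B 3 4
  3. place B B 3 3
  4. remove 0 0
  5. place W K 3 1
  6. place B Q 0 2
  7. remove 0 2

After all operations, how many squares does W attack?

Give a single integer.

Op 1: place BB@(0,0)
Op 2: place BB@(3,4)
Op 3: place BB@(3,3)
Op 4: remove (0,0)
Op 5: place WK@(3,1)
Op 6: place BQ@(0,2)
Op 7: remove (0,2)
Per-piece attacks for W:
  WK@(3,1): attacks (3,2) (3,0) (4,1) (2,1) (4,2) (4,0) (2,2) (2,0)
Union (8 distinct): (2,0) (2,1) (2,2) (3,0) (3,2) (4,0) (4,1) (4,2)

Answer: 8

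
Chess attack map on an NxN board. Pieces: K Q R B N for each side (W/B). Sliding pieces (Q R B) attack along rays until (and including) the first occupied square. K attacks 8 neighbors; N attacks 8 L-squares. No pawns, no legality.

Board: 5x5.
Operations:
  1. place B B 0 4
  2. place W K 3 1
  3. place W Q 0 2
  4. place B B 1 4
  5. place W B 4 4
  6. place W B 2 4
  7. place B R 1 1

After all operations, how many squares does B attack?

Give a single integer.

Op 1: place BB@(0,4)
Op 2: place WK@(3,1)
Op 3: place WQ@(0,2)
Op 4: place BB@(1,4)
Op 5: place WB@(4,4)
Op 6: place WB@(2,4)
Op 7: place BR@(1,1)
Per-piece attacks for B:
  BB@(0,4): attacks (1,3) (2,2) (3,1) [ray(1,-1) blocked at (3,1)]
  BR@(1,1): attacks (1,2) (1,3) (1,4) (1,0) (2,1) (3,1) (0,1) [ray(0,1) blocked at (1,4); ray(1,0) blocked at (3,1)]
  BB@(1,4): attacks (2,3) (3,2) (4,1) (0,3)
Union (12 distinct): (0,1) (0,3) (1,0) (1,2) (1,3) (1,4) (2,1) (2,2) (2,3) (3,1) (3,2) (4,1)

Answer: 12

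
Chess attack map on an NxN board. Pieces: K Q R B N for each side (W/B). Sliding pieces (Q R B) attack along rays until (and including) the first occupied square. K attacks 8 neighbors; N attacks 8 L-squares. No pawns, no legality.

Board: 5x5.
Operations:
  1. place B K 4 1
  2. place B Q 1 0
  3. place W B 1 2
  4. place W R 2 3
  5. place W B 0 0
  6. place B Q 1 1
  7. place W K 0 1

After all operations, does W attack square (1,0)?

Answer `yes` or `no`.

Answer: yes

Derivation:
Op 1: place BK@(4,1)
Op 2: place BQ@(1,0)
Op 3: place WB@(1,2)
Op 4: place WR@(2,3)
Op 5: place WB@(0,0)
Op 6: place BQ@(1,1)
Op 7: place WK@(0,1)
Per-piece attacks for W:
  WB@(0,0): attacks (1,1) [ray(1,1) blocked at (1,1)]
  WK@(0,1): attacks (0,2) (0,0) (1,1) (1,2) (1,0)
  WB@(1,2): attacks (2,3) (2,1) (3,0) (0,3) (0,1) [ray(1,1) blocked at (2,3); ray(-1,-1) blocked at (0,1)]
  WR@(2,3): attacks (2,4) (2,2) (2,1) (2,0) (3,3) (4,3) (1,3) (0,3)
W attacks (1,0): yes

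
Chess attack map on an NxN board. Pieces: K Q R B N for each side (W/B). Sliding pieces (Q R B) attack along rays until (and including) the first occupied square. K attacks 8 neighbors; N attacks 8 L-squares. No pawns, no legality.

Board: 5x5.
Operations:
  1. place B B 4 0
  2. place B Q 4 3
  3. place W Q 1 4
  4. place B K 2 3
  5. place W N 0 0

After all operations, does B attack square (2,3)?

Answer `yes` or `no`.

Op 1: place BB@(4,0)
Op 2: place BQ@(4,3)
Op 3: place WQ@(1,4)
Op 4: place BK@(2,3)
Op 5: place WN@(0,0)
Per-piece attacks for B:
  BK@(2,3): attacks (2,4) (2,2) (3,3) (1,3) (3,4) (3,2) (1,4) (1,2)
  BB@(4,0): attacks (3,1) (2,2) (1,3) (0,4)
  BQ@(4,3): attacks (4,4) (4,2) (4,1) (4,0) (3,3) (2,3) (3,4) (3,2) (2,1) (1,0) [ray(0,-1) blocked at (4,0); ray(-1,0) blocked at (2,3)]
B attacks (2,3): yes

Answer: yes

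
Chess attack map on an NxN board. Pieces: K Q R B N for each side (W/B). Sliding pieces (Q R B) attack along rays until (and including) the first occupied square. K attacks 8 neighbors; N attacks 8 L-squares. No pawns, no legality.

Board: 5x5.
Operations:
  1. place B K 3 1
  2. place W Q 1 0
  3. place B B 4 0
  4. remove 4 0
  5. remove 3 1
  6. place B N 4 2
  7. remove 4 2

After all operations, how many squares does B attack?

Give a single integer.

Answer: 0

Derivation:
Op 1: place BK@(3,1)
Op 2: place WQ@(1,0)
Op 3: place BB@(4,0)
Op 4: remove (4,0)
Op 5: remove (3,1)
Op 6: place BN@(4,2)
Op 7: remove (4,2)
Per-piece attacks for B:
Union (0 distinct): (none)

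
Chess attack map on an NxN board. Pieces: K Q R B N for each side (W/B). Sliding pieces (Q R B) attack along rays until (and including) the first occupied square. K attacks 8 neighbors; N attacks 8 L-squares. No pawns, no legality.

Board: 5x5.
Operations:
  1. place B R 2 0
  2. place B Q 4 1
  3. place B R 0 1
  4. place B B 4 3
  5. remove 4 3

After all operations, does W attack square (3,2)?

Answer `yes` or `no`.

Answer: no

Derivation:
Op 1: place BR@(2,0)
Op 2: place BQ@(4,1)
Op 3: place BR@(0,1)
Op 4: place BB@(4,3)
Op 5: remove (4,3)
Per-piece attacks for W:
W attacks (3,2): no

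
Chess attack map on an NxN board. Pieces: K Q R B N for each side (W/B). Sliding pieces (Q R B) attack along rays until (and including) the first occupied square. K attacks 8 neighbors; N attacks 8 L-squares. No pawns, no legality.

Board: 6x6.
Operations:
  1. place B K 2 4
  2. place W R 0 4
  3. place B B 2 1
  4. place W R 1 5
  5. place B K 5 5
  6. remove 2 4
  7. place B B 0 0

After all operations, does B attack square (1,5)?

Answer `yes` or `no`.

Answer: no

Derivation:
Op 1: place BK@(2,4)
Op 2: place WR@(0,4)
Op 3: place BB@(2,1)
Op 4: place WR@(1,5)
Op 5: place BK@(5,5)
Op 6: remove (2,4)
Op 7: place BB@(0,0)
Per-piece attacks for B:
  BB@(0,0): attacks (1,1) (2,2) (3,3) (4,4) (5,5) [ray(1,1) blocked at (5,5)]
  BB@(2,1): attacks (3,2) (4,3) (5,4) (3,0) (1,2) (0,3) (1,0)
  BK@(5,5): attacks (5,4) (4,5) (4,4)
B attacks (1,5): no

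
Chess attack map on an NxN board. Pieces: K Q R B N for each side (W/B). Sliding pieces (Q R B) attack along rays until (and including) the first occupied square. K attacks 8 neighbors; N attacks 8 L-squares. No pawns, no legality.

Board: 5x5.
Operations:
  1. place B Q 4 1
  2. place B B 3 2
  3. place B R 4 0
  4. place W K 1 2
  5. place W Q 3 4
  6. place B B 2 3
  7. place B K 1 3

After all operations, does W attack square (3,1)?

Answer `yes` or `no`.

Answer: no

Derivation:
Op 1: place BQ@(4,1)
Op 2: place BB@(3,2)
Op 3: place BR@(4,0)
Op 4: place WK@(1,2)
Op 5: place WQ@(3,4)
Op 6: place BB@(2,3)
Op 7: place BK@(1,3)
Per-piece attacks for W:
  WK@(1,2): attacks (1,3) (1,1) (2,2) (0,2) (2,3) (2,1) (0,3) (0,1)
  WQ@(3,4): attacks (3,3) (3,2) (4,4) (2,4) (1,4) (0,4) (4,3) (2,3) [ray(0,-1) blocked at (3,2); ray(-1,-1) blocked at (2,3)]
W attacks (3,1): no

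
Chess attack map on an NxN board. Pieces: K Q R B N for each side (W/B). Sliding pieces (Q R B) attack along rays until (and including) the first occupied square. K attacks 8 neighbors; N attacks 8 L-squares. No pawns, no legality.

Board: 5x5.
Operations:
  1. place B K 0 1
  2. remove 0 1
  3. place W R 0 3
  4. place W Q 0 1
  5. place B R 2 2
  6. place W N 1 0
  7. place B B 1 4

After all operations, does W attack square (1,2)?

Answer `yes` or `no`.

Answer: yes

Derivation:
Op 1: place BK@(0,1)
Op 2: remove (0,1)
Op 3: place WR@(0,3)
Op 4: place WQ@(0,1)
Op 5: place BR@(2,2)
Op 6: place WN@(1,0)
Op 7: place BB@(1,4)
Per-piece attacks for W:
  WQ@(0,1): attacks (0,2) (0,3) (0,0) (1,1) (2,1) (3,1) (4,1) (1,2) (2,3) (3,4) (1,0) [ray(0,1) blocked at (0,3); ray(1,-1) blocked at (1,0)]
  WR@(0,3): attacks (0,4) (0,2) (0,1) (1,3) (2,3) (3,3) (4,3) [ray(0,-1) blocked at (0,1)]
  WN@(1,0): attacks (2,2) (3,1) (0,2)
W attacks (1,2): yes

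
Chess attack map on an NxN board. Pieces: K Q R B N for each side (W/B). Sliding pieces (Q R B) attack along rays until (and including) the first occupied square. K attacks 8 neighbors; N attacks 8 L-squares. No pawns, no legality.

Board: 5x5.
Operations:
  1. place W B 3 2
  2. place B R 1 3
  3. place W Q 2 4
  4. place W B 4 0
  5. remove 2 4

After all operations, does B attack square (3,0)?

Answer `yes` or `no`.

Op 1: place WB@(3,2)
Op 2: place BR@(1,3)
Op 3: place WQ@(2,4)
Op 4: place WB@(4,0)
Op 5: remove (2,4)
Per-piece attacks for B:
  BR@(1,3): attacks (1,4) (1,2) (1,1) (1,0) (2,3) (3,3) (4,3) (0,3)
B attacks (3,0): no

Answer: no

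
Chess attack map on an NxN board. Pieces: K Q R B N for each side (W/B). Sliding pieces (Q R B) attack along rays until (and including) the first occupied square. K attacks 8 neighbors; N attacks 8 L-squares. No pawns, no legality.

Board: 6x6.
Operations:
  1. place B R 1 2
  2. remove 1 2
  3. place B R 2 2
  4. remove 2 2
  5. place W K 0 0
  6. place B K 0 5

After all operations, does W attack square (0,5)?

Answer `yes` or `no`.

Op 1: place BR@(1,2)
Op 2: remove (1,2)
Op 3: place BR@(2,2)
Op 4: remove (2,2)
Op 5: place WK@(0,0)
Op 6: place BK@(0,5)
Per-piece attacks for W:
  WK@(0,0): attacks (0,1) (1,0) (1,1)
W attacks (0,5): no

Answer: no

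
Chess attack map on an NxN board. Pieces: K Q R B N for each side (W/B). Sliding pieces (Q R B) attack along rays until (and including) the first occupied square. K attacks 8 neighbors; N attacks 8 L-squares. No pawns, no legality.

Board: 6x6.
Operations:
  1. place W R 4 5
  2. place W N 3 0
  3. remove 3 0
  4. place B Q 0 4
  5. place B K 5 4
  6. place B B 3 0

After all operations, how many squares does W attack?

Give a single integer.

Answer: 10

Derivation:
Op 1: place WR@(4,5)
Op 2: place WN@(3,0)
Op 3: remove (3,0)
Op 4: place BQ@(0,4)
Op 5: place BK@(5,4)
Op 6: place BB@(3,0)
Per-piece attacks for W:
  WR@(4,5): attacks (4,4) (4,3) (4,2) (4,1) (4,0) (5,5) (3,5) (2,5) (1,5) (0,5)
Union (10 distinct): (0,5) (1,5) (2,5) (3,5) (4,0) (4,1) (4,2) (4,3) (4,4) (5,5)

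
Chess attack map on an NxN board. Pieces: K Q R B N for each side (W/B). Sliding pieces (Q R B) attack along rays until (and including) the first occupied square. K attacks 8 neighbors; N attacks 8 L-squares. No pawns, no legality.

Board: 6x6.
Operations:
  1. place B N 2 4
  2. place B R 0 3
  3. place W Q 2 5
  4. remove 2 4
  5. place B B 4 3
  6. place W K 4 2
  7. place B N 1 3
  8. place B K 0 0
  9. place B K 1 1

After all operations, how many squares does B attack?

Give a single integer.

Answer: 17

Derivation:
Op 1: place BN@(2,4)
Op 2: place BR@(0,3)
Op 3: place WQ@(2,5)
Op 4: remove (2,4)
Op 5: place BB@(4,3)
Op 6: place WK@(4,2)
Op 7: place BN@(1,3)
Op 8: place BK@(0,0)
Op 9: place BK@(1,1)
Per-piece attacks for B:
  BK@(0,0): attacks (0,1) (1,0) (1,1)
  BR@(0,3): attacks (0,4) (0,5) (0,2) (0,1) (0,0) (1,3) [ray(0,-1) blocked at (0,0); ray(1,0) blocked at (1,3)]
  BK@(1,1): attacks (1,2) (1,0) (2,1) (0,1) (2,2) (2,0) (0,2) (0,0)
  BN@(1,3): attacks (2,5) (3,4) (0,5) (2,1) (3,2) (0,1)
  BB@(4,3): attacks (5,4) (5,2) (3,4) (2,5) (3,2) (2,1) (1,0) [ray(-1,1) blocked at (2,5)]
Union (17 distinct): (0,0) (0,1) (0,2) (0,4) (0,5) (1,0) (1,1) (1,2) (1,3) (2,0) (2,1) (2,2) (2,5) (3,2) (3,4) (5,2) (5,4)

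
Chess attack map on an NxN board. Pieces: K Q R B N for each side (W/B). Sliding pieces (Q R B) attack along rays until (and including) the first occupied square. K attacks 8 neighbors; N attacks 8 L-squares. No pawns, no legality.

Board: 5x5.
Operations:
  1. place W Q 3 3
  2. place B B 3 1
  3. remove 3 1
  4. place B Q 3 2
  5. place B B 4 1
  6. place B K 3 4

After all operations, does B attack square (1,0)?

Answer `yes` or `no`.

Op 1: place WQ@(3,3)
Op 2: place BB@(3,1)
Op 3: remove (3,1)
Op 4: place BQ@(3,2)
Op 5: place BB@(4,1)
Op 6: place BK@(3,4)
Per-piece attacks for B:
  BQ@(3,2): attacks (3,3) (3,1) (3,0) (4,2) (2,2) (1,2) (0,2) (4,3) (4,1) (2,3) (1,4) (2,1) (1,0) [ray(0,1) blocked at (3,3); ray(1,-1) blocked at (4,1)]
  BK@(3,4): attacks (3,3) (4,4) (2,4) (4,3) (2,3)
  BB@(4,1): attacks (3,2) (3,0) [ray(-1,1) blocked at (3,2)]
B attacks (1,0): yes

Answer: yes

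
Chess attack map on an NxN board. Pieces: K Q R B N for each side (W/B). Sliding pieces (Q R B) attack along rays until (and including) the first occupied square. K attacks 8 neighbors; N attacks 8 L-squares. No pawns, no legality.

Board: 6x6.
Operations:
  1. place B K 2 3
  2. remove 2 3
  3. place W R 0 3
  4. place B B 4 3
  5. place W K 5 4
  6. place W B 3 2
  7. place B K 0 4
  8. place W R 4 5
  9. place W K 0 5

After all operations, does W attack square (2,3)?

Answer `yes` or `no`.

Answer: yes

Derivation:
Op 1: place BK@(2,3)
Op 2: remove (2,3)
Op 3: place WR@(0,3)
Op 4: place BB@(4,3)
Op 5: place WK@(5,4)
Op 6: place WB@(3,2)
Op 7: place BK@(0,4)
Op 8: place WR@(4,5)
Op 9: place WK@(0,5)
Per-piece attacks for W:
  WR@(0,3): attacks (0,4) (0,2) (0,1) (0,0) (1,3) (2,3) (3,3) (4,3) [ray(0,1) blocked at (0,4); ray(1,0) blocked at (4,3)]
  WK@(0,5): attacks (0,4) (1,5) (1,4)
  WB@(3,2): attacks (4,3) (4,1) (5,0) (2,3) (1,4) (0,5) (2,1) (1,0) [ray(1,1) blocked at (4,3); ray(-1,1) blocked at (0,5)]
  WR@(4,5): attacks (4,4) (4,3) (5,5) (3,5) (2,5) (1,5) (0,5) [ray(0,-1) blocked at (4,3); ray(-1,0) blocked at (0,5)]
  WK@(5,4): attacks (5,5) (5,3) (4,4) (4,5) (4,3)
W attacks (2,3): yes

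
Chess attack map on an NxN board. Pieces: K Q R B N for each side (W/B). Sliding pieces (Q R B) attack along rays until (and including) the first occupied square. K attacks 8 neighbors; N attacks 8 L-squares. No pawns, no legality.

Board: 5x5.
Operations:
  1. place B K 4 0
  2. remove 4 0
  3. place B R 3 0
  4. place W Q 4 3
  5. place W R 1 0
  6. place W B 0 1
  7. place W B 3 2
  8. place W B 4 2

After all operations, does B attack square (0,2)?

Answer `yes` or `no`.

Op 1: place BK@(4,0)
Op 2: remove (4,0)
Op 3: place BR@(3,0)
Op 4: place WQ@(4,3)
Op 5: place WR@(1,0)
Op 6: place WB@(0,1)
Op 7: place WB@(3,2)
Op 8: place WB@(4,2)
Per-piece attacks for B:
  BR@(3,0): attacks (3,1) (3,2) (4,0) (2,0) (1,0) [ray(0,1) blocked at (3,2); ray(-1,0) blocked at (1,0)]
B attacks (0,2): no

Answer: no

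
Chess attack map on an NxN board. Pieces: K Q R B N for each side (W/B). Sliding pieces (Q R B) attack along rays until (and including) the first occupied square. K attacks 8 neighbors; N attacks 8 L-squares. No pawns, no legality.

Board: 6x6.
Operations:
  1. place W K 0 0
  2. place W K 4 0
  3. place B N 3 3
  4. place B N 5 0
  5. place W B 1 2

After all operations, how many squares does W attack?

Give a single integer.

Op 1: place WK@(0,0)
Op 2: place WK@(4,0)
Op 3: place BN@(3,3)
Op 4: place BN@(5,0)
Op 5: place WB@(1,2)
Per-piece attacks for W:
  WK@(0,0): attacks (0,1) (1,0) (1,1)
  WB@(1,2): attacks (2,3) (3,4) (4,5) (2,1) (3,0) (0,3) (0,1)
  WK@(4,0): attacks (4,1) (5,0) (3,0) (5,1) (3,1)
Union (13 distinct): (0,1) (0,3) (1,0) (1,1) (2,1) (2,3) (3,0) (3,1) (3,4) (4,1) (4,5) (5,0) (5,1)

Answer: 13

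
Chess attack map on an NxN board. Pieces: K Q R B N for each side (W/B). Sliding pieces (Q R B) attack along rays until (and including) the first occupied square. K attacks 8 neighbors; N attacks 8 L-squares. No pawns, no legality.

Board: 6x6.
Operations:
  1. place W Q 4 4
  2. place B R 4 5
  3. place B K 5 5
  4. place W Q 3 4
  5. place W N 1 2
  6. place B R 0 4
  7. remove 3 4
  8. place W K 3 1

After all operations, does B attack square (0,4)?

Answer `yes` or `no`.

Answer: no

Derivation:
Op 1: place WQ@(4,4)
Op 2: place BR@(4,5)
Op 3: place BK@(5,5)
Op 4: place WQ@(3,4)
Op 5: place WN@(1,2)
Op 6: place BR@(0,4)
Op 7: remove (3,4)
Op 8: place WK@(3,1)
Per-piece attacks for B:
  BR@(0,4): attacks (0,5) (0,3) (0,2) (0,1) (0,0) (1,4) (2,4) (3,4) (4,4) [ray(1,0) blocked at (4,4)]
  BR@(4,5): attacks (4,4) (5,5) (3,5) (2,5) (1,5) (0,5) [ray(0,-1) blocked at (4,4); ray(1,0) blocked at (5,5)]
  BK@(5,5): attacks (5,4) (4,5) (4,4)
B attacks (0,4): no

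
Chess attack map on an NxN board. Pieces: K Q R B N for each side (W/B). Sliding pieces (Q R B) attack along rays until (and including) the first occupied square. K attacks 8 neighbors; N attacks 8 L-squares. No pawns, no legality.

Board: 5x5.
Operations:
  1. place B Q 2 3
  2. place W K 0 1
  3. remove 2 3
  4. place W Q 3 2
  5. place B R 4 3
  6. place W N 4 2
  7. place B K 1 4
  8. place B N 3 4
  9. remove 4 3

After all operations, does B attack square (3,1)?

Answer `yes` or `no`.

Answer: no

Derivation:
Op 1: place BQ@(2,3)
Op 2: place WK@(0,1)
Op 3: remove (2,3)
Op 4: place WQ@(3,2)
Op 5: place BR@(4,3)
Op 6: place WN@(4,2)
Op 7: place BK@(1,4)
Op 8: place BN@(3,4)
Op 9: remove (4,3)
Per-piece attacks for B:
  BK@(1,4): attacks (1,3) (2,4) (0,4) (2,3) (0,3)
  BN@(3,4): attacks (4,2) (2,2) (1,3)
B attacks (3,1): no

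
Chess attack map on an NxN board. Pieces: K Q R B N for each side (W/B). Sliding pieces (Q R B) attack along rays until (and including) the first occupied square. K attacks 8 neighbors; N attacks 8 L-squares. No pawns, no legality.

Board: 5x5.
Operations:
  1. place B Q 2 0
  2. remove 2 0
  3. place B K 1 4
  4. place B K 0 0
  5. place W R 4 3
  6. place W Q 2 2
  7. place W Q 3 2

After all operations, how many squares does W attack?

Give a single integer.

Answer: 24

Derivation:
Op 1: place BQ@(2,0)
Op 2: remove (2,0)
Op 3: place BK@(1,4)
Op 4: place BK@(0,0)
Op 5: place WR@(4,3)
Op 6: place WQ@(2,2)
Op 7: place WQ@(3,2)
Per-piece attacks for W:
  WQ@(2,2): attacks (2,3) (2,4) (2,1) (2,0) (3,2) (1,2) (0,2) (3,3) (4,4) (3,1) (4,0) (1,3) (0,4) (1,1) (0,0) [ray(1,0) blocked at (3,2); ray(-1,-1) blocked at (0,0)]
  WQ@(3,2): attacks (3,3) (3,4) (3,1) (3,0) (4,2) (2,2) (4,3) (4,1) (2,3) (1,4) (2,1) (1,0) [ray(-1,0) blocked at (2,2); ray(1,1) blocked at (4,3); ray(-1,1) blocked at (1,4)]
  WR@(4,3): attacks (4,4) (4,2) (4,1) (4,0) (3,3) (2,3) (1,3) (0,3)
Union (24 distinct): (0,0) (0,2) (0,3) (0,4) (1,0) (1,1) (1,2) (1,3) (1,4) (2,0) (2,1) (2,2) (2,3) (2,4) (3,0) (3,1) (3,2) (3,3) (3,4) (4,0) (4,1) (4,2) (4,3) (4,4)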